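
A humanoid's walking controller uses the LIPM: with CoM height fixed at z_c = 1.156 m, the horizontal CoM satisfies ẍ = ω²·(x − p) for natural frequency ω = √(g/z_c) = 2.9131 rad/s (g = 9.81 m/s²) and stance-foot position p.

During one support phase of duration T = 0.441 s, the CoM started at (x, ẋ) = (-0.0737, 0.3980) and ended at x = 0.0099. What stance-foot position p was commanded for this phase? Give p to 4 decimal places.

ωT = 2.9131·0.441 = 1.284677; cosh(ωT) = 1.945120, sinh(ωT) = 1.668381
x(T) = p + (x₀−p)·cosh(ωT) + (ẋ₀/ω)·sinh(ωT) ⇒ p·(1 − cosh) = x(T) − x₀·cosh − (ẋ₀/ω)·sinh
numerator   = 0.0099 − (-0.0737)·1.945120 − (0.3980/2.9131)·1.668381 = -0.074686
denominator = 1 − 1.945120 = -0.945120
p = -0.074686 / -0.945120 = 0.0790

p = 0.0790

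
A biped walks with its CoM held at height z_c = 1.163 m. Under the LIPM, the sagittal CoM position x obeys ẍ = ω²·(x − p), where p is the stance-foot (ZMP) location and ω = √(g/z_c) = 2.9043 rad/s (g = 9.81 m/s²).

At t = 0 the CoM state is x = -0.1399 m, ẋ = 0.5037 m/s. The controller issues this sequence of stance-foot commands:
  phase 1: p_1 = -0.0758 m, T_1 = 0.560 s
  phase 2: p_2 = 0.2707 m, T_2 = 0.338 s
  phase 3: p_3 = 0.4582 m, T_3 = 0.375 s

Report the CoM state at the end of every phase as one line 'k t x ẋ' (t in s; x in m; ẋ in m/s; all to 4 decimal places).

1 0.5600 0.1789 0.8752
2 0.8980 0.4766 1.0260
3 1.2730 0.9541 1.7675

phase 1: p=-0.0758, T=0.560, ωT=1.626408, cosh=2.641105, sinh=2.444470; start (x,ẋ)=(-0.139900, 0.503700) → end (x,ẋ)=(0.178856, 0.875248)
phase 2: p=0.2707, T=0.338, ωT=0.981653, cosh=1.521778, sinh=1.147087; start (x,ẋ)=(0.178856, 0.875248) → end (x,ẋ)=(0.476623, 1.025956)
phase 3: p=0.4582, T=0.375, ωT=1.089113, cosh=1.654075, sinh=1.317560; start (x,ẋ)=(0.476623, 1.025956) → end (x,ẋ)=(0.954106, 1.767504)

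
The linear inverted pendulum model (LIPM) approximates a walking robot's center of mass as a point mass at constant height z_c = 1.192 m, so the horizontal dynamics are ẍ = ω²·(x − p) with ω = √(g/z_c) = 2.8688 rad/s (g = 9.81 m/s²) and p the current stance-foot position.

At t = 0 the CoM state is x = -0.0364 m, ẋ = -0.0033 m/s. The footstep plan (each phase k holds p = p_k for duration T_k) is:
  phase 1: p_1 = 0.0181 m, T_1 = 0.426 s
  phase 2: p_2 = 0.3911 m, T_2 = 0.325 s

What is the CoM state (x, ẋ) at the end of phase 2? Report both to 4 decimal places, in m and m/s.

x = -0.3992, ẋ = -1.8281

phase 1: p=0.0181, T=0.426, ωT=1.222109, cosh=1.844473, sinh=1.549865; start (x,ẋ)=(-0.036400, -0.003300) → end (x,ẋ)=(-0.084207, -0.248408)
phase 2: p=0.3911, T=0.325, ωT=0.932360, cosh=1.467061, sinh=1.073437; start (x,ẋ)=(-0.084207, -0.248408) → end (x,ẋ)=(-0.399152, -1.828124)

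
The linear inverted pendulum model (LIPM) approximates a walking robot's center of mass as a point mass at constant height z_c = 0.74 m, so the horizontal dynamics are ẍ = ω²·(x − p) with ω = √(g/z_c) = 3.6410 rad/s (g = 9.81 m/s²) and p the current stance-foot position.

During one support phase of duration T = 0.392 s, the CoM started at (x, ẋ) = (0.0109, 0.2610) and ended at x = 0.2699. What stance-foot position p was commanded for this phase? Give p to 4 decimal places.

p = -0.0873

ωT = 3.6410·0.392 = 1.427272; cosh(ωT) = 2.203639, sinh(ωT) = 1.963676
x(T) = p + (x₀−p)·cosh(ωT) + (ẋ₀/ω)·sinh(ωT) ⇒ p·(1 − cosh) = x(T) − x₀·cosh − (ẋ₀/ω)·sinh
numerator   = 0.2699 − (0.0109)·2.203639 − (0.2610/3.6410)·1.963676 = 0.105117
denominator = 1 − 2.203639 = -1.203639
p = 0.105117 / -1.203639 = -0.0873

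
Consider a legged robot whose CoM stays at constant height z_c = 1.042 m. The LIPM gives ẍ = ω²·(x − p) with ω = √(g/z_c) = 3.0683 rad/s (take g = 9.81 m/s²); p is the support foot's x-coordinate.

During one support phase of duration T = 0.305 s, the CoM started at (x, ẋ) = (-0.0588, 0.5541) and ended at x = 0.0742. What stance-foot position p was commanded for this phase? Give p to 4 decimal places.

p = 0.0724

ωT = 3.0683·0.305 = 0.935831; cosh(ωT) = 1.470796, sinh(ωT) = 1.078536
x(T) = p + (x₀−p)·cosh(ωT) + (ẋ₀/ω)·sinh(ωT) ⇒ p·(1 − cosh) = x(T) − x₀·cosh − (ẋ₀/ω)·sinh
numerator   = 0.0742 − (-0.0588)·1.470796 − (0.5541/3.0683)·1.078536 = -0.034089
denominator = 1 − 1.470796 = -0.470796
p = -0.034089 / -0.470796 = 0.0724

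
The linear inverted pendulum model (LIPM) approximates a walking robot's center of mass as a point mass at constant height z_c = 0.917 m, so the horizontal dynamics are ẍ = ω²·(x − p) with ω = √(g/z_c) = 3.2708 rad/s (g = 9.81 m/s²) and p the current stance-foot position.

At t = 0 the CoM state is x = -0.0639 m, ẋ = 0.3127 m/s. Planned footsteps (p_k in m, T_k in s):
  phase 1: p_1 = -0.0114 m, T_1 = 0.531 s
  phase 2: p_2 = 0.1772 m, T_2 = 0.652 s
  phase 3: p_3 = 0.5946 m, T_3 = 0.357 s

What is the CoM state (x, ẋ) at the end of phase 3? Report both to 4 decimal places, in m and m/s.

phase 1: p=-0.0114, T=0.531, ωT=1.736795, cosh=2.927598, sinh=2.751514; start (x,ẋ)=(-0.063900, 0.312700) → end (x,ẋ)=(0.097956, 0.442978)
phase 2: p=0.1772, T=0.652, ωT=2.132562, cosh=4.277492, sinh=4.158958; start (x,ẋ)=(0.097956, 0.442978) → end (x,ẋ)=(0.401498, 0.816863)
phase 3: p=0.5946, T=0.357, ωT=1.167676, cosh=1.762801, sinh=1.451711; start (x,ẋ)=(0.401498, 0.816863) → end (x,ẋ)=(0.616755, 0.523067)

x = 0.6168, ẋ = 0.5231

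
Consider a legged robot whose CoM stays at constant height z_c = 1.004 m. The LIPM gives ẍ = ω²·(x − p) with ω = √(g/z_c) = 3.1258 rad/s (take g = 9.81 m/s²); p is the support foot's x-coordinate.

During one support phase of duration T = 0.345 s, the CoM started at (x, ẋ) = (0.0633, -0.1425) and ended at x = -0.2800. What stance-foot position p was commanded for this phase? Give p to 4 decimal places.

ωT = 3.1258·0.345 = 1.078401; cosh(ωT) = 1.640057, sinh(ωT) = 1.299918
x(T) = p + (x₀−p)·cosh(ωT) + (ẋ₀/ω)·sinh(ωT) ⇒ p·(1 − cosh) = x(T) − x₀·cosh − (ẋ₀/ω)·sinh
numerator   = -0.2800 − (0.0633)·1.640057 − (-0.1425/3.1258)·1.299918 = -0.324555
denominator = 1 − 1.640057 = -0.640057
p = -0.324555 / -0.640057 = 0.5071

p = 0.5071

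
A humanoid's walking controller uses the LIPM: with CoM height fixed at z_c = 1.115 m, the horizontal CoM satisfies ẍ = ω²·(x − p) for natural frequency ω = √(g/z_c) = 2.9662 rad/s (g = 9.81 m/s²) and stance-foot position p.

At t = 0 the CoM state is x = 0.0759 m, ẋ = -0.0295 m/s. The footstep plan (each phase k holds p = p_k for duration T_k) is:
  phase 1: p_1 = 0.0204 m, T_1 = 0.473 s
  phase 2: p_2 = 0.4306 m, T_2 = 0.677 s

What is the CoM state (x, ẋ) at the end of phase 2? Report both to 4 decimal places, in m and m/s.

phase 1: p=0.0204, T=0.473, ωT=1.403013, cosh=2.156645, sinh=1.910790; start (x,ẋ)=(0.075900, -0.029500) → end (x,ẋ)=(0.121090, 0.250941)
phase 2: p=0.4306, T=0.677, ωT=2.008117, cosh=3.791761, sinh=3.657519; start (x,ẋ)=(0.121090, 0.250941) → end (x,ẋ)=(-0.433560, -2.406342)

x = -0.4336, ẋ = -2.4063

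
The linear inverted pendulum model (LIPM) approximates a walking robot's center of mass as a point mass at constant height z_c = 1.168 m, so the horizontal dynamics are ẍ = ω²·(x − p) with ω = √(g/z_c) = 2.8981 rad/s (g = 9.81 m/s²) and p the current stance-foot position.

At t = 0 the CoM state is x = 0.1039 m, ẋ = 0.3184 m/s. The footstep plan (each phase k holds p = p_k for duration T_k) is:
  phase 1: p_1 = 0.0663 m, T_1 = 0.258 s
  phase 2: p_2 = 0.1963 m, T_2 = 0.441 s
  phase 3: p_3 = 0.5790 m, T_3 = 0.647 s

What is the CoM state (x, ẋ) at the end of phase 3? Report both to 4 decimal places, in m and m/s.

x = 1.4223, ẋ = 2.6345

phase 1: p=0.0663, T=0.258, ωT=0.747710, cosh=1.292803, sinh=0.819354; start (x,ẋ)=(0.103900, 0.318400) → end (x,ẋ)=(0.204928, 0.500912)
phase 2: p=0.1963, T=0.441, ωT=1.278062, cosh=1.934127, sinh=1.655550; start (x,ẋ)=(0.204928, 0.500912) → end (x,ẋ)=(0.499135, 1.010224)
phase 3: p=0.5790, T=0.647, ωT=1.875071, cosh=3.337312, sinh=3.183968; start (x,ẋ)=(0.499135, 1.010224) → end (x,ẋ)=(1.422338, 2.634483)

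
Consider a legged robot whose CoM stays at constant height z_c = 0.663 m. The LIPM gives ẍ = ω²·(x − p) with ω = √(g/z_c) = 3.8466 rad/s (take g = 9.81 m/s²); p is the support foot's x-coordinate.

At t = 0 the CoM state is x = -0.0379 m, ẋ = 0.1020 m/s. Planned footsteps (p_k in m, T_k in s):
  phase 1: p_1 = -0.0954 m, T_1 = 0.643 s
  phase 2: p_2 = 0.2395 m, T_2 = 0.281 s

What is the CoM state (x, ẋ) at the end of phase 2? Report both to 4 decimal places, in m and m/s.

phase 1: p=-0.0954, T=0.643, ωT=2.473364, cosh=5.973291, sinh=5.888991; start (x,ẋ)=(-0.037900, 0.102000) → end (x,ẋ)=(0.404222, 1.911800)
phase 2: p=0.2395, T=0.281, ωT=1.080895, cosh=1.643303, sinh=1.304012; start (x,ẋ)=(0.404222, 1.911800) → end (x,ẋ)=(1.158296, 3.967915)

x = 1.1583, ẋ = 3.9679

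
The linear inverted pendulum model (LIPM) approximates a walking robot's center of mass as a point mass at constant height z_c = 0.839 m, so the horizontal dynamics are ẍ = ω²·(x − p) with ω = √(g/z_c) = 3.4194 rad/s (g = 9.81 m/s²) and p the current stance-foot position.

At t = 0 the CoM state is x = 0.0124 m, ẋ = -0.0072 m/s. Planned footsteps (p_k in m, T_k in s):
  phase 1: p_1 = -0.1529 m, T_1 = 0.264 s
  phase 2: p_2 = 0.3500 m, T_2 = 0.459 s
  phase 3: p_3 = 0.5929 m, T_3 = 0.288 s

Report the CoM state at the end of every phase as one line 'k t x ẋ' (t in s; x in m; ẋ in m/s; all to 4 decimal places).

phase 1: p=-0.1529, T=0.264, ωT=0.902722, cosh=1.435885, sinh=1.030421; start (x,ẋ)=(0.012400, -0.007200) → end (x,ẋ)=(0.082282, 0.572083)
phase 2: p=0.3500, T=0.459, ωT=1.569505, cosh=2.506208, sinh=2.298060; start (x,ẋ)=(0.082282, 0.572083) → end (x,ẋ)=(0.063521, -0.669963)
phase 3: p=0.5929, T=0.288, ωT=0.984787, cosh=1.525380, sinh=1.151862; start (x,ẋ)=(0.063521, -0.669963) → end (x,ẋ)=(-0.440289, -3.107003)

1 0.2640 0.0823 0.5721
2 0.7230 0.0635 -0.6700
3 1.0110 -0.4403 -3.1070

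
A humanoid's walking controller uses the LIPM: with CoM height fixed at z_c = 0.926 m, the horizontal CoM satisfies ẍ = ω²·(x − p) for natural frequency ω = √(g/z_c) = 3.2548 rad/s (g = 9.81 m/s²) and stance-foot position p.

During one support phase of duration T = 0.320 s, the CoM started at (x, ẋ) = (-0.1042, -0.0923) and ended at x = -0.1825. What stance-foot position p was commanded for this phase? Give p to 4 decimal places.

ωT = 3.2548·0.320 = 1.041536; cosh(ωT) = 1.593239, sinh(ωT) = 1.240327
x(T) = p + (x₀−p)·cosh(ωT) + (ẋ₀/ω)·sinh(ωT) ⇒ p·(1 − cosh) = x(T) − x₀·cosh − (ẋ₀/ω)·sinh
numerator   = -0.1825 − (-0.1042)·1.593239 − (-0.0923/3.2548)·1.240327 = 0.018689
denominator = 1 − 1.593239 = -0.593239
p = 0.018689 / -0.593239 = -0.0315

p = -0.0315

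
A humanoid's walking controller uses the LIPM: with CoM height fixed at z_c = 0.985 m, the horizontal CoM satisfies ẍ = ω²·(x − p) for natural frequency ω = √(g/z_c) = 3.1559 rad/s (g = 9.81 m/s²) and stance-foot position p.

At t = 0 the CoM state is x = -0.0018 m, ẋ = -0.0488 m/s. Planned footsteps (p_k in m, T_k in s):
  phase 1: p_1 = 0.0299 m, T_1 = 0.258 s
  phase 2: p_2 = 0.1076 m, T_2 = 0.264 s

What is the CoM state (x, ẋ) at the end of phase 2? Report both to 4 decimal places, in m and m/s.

phase 1: p=0.0299, T=0.258, ωT=0.814222, cosh=1.350201, sinh=0.907218; start (x,ẋ)=(-0.001800, -0.048800) → end (x,ẋ)=(-0.026930, -0.156650)
phase 2: p=0.1076, T=0.264, ωT=0.833158, cosh=1.367623, sinh=0.932948; start (x,ẋ)=(-0.026930, -0.156650) → end (x,ẋ)=(-0.122695, -0.610333)

x = -0.1227, ẋ = -0.6103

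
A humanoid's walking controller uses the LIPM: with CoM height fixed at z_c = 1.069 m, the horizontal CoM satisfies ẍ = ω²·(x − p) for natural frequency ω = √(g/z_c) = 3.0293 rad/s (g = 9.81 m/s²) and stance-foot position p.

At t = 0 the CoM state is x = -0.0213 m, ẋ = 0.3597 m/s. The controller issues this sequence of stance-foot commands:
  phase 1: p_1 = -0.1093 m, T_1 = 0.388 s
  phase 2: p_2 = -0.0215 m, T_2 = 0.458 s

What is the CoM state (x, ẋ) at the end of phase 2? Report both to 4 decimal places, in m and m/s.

x = 1.1315, ẋ = 3.5663

phase 1: p=-0.1093, T=0.388, ωT=1.175368, cosh=1.774021, sinh=1.465315; start (x,ẋ)=(-0.021300, 0.359700) → end (x,ẋ)=(0.220806, 1.028737)
phase 2: p=-0.0215, T=0.458, ωT=1.387419, cosh=2.127111, sinh=1.877392; start (x,ẋ)=(0.220806, 1.028737) → end (x,ẋ)=(1.131465, 3.566274)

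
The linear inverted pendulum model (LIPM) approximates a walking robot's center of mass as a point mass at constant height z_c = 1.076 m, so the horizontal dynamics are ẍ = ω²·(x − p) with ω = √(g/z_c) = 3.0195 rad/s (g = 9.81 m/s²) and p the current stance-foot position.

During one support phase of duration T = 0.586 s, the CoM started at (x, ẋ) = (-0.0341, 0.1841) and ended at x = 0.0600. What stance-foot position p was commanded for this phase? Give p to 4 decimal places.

ωT = 3.0195·0.586 = 1.769427; cosh(ωT) = 3.018960, sinh(ωT) = 2.848530
x(T) = p + (x₀−p)·cosh(ωT) + (ẋ₀/ω)·sinh(ωT) ⇒ p·(1 − cosh) = x(T) − x₀·cosh − (ẋ₀/ω)·sinh
numerator   = 0.0600 − (-0.0341)·3.018960 − (0.1841/3.0195)·2.848530 = -0.010729
denominator = 1 − 3.018960 = -2.018960
p = -0.010729 / -2.018960 = 0.0053

p = 0.0053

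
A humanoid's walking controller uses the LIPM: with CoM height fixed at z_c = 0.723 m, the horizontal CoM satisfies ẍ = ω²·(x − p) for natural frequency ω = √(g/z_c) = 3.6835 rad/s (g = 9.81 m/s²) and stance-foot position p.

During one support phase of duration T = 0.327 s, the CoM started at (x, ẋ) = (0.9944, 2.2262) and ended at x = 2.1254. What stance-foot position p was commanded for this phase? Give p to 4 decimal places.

ωT = 3.6835·0.327 = 1.204505; cosh(ωT) = 1.817473, sinh(ωT) = 1.517633
x(T) = p + (x₀−p)·cosh(ωT) + (ẋ₀/ω)·sinh(ωT) ⇒ p·(1 − cosh) = x(T) − x₀·cosh − (ẋ₀/ω)·sinh
numerator   = 2.1254 − (0.9944)·1.817473 − (2.2262/3.6835)·1.517633 = -0.599108
denominator = 1 − 1.817473 = -0.817473
p = -0.599108 / -0.817473 = 0.7329

p = 0.7329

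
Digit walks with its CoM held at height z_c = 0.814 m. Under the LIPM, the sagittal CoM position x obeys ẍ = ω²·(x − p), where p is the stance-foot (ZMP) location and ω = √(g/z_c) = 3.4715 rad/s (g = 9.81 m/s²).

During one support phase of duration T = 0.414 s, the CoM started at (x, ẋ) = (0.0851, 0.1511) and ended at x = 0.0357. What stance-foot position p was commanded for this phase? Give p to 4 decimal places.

ωT = 3.4715·0.414 = 1.437201; cosh(ωT) = 2.223245, sinh(ωT) = 1.985653
x(T) = p + (x₀−p)·cosh(ωT) + (ẋ₀/ω)·sinh(ωT) ⇒ p·(1 − cosh) = x(T) − x₀·cosh − (ẋ₀/ω)·sinh
numerator   = 0.0357 − (0.0851)·2.223245 − (0.1511/3.4715)·1.985653 = -0.239925
denominator = 1 − 2.223245 = -1.223245
p = -0.239925 / -1.223245 = 0.1961

p = 0.1961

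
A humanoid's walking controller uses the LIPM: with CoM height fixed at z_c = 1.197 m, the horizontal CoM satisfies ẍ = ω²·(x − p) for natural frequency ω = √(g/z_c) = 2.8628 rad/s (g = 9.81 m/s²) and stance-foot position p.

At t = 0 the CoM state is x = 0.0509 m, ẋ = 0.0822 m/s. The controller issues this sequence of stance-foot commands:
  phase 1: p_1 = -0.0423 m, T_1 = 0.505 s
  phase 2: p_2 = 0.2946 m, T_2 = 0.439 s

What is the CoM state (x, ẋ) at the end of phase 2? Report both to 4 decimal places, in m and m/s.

x = 0.5662, ẋ = 1.0395

phase 1: p=-0.0423, T=0.505, ωT=1.445714, cosh=2.240230, sinh=2.004652; start (x,ẋ)=(0.050900, 0.082200) → end (x,ẋ)=(0.224049, 0.719014)
phase 2: p=0.2946, T=0.439, ωT=1.256769, cosh=1.899311, sinh=1.614739; start (x,ẋ)=(0.224049, 0.719014) → end (x,ẋ)=(0.566156, 1.039498)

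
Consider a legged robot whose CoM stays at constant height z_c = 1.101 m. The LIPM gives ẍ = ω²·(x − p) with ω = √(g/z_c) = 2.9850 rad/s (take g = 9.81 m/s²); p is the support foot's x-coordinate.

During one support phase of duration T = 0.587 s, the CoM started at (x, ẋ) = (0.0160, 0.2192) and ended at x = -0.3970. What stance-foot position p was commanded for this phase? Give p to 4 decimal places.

ωT = 2.9850·0.587 = 1.752195; cosh(ωT) = 2.970320, sinh(ωT) = 2.796927
x(T) = p + (x₀−p)·cosh(ωT) + (ẋ₀/ω)·sinh(ωT) ⇒ p·(1 − cosh) = x(T) − x₀·cosh − (ẋ₀/ω)·sinh
numerator   = -0.3970 − (0.0160)·2.970320 − (0.2192/2.9850)·2.796927 = -0.649914
denominator = 1 − 2.970320 = -1.970320
p = -0.649914 / -1.970320 = 0.3299

p = 0.3299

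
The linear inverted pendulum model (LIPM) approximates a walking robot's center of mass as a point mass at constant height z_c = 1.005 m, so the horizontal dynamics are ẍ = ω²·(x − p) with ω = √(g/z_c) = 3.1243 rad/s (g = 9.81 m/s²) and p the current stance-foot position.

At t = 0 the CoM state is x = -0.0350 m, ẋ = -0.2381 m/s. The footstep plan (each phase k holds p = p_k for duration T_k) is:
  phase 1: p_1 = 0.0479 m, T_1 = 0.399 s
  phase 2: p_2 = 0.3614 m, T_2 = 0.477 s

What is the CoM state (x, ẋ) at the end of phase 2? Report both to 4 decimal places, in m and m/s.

x = -1.5981, ẋ = -5.9000

phase 1: p=0.0479, T=0.399, ωT=1.246596, cosh=1.882981, sinh=1.595500; start (x,ẋ)=(-0.035000, -0.238100) → end (x,ẋ)=(-0.229791, -0.861579)
phase 2: p=0.3614, T=0.477, ωT=1.490291, cosh=2.331847, sinh=2.106540; start (x,ẋ)=(-0.229791, -0.861579) → end (x,ẋ)=(-1.598081, -5.899971)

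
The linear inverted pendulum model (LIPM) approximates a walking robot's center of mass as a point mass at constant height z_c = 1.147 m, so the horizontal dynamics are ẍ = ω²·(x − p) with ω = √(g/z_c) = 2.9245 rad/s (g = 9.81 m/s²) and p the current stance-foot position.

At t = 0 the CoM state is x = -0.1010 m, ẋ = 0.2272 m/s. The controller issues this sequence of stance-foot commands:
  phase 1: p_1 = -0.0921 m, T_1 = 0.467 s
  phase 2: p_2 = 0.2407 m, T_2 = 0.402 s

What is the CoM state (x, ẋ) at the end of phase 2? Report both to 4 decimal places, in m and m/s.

phase 1: p=-0.0921, T=0.467, ωT=1.365742, cosh=2.086910, sinh=1.831718; start (x,ẋ)=(-0.101000, 0.227200) → end (x,ẋ)=(0.031630, 0.426470)
phase 2: p=0.2407, T=0.402, ωT=1.175649, cosh=1.774432, sinh=1.465813; start (x,ẋ)=(0.031630, 0.426470) → end (x,ẋ)=(0.083474, -0.139494)

x = 0.0835, ẋ = -0.1395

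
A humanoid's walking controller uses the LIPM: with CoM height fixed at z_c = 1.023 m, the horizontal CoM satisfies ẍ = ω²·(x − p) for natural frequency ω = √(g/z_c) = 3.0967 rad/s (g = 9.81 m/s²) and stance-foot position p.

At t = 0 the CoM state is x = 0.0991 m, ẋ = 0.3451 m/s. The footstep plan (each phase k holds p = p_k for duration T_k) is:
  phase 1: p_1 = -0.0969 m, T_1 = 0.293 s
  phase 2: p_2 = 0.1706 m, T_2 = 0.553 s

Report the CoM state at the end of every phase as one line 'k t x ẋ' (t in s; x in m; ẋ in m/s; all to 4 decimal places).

1 0.2930 0.3010 1.1266
2 0.8460 1.5193 4.3068

phase 1: p=-0.0969, T=0.293, ωT=0.907333, cosh=1.440653, sinh=1.037053; start (x,ẋ)=(0.099100, 0.345100) → end (x,ẋ)=(0.301038, 1.126612)
phase 2: p=0.1706, T=0.553, ωT=1.712475, cosh=2.861541, sinh=2.681122; start (x,ẋ)=(0.301038, 1.126612) → end (x,ẋ)=(1.519275, 4.306828)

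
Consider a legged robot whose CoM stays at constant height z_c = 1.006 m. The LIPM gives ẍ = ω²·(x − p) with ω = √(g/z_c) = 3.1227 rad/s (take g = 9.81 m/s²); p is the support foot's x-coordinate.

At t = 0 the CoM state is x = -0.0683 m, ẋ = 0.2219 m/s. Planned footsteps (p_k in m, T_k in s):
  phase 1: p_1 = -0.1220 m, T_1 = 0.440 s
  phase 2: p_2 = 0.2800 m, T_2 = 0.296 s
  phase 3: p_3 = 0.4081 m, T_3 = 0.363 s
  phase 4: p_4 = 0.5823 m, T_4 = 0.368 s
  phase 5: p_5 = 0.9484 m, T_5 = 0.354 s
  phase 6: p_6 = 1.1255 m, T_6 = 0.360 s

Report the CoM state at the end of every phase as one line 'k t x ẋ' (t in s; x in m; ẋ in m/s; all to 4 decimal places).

1 0.4400 0.1223 0.7765
2 0.7360 0.3140 0.6096
3 1.0990 0.5185 0.6357
4 1.4670 0.7605 0.8211
5 1.8210 0.9871 0.5870
6 2.1810 1.1489 0.4041

phase 1: p=-0.1220, T=0.440, ωT=1.373988, cosh=2.102086, sinh=1.848990; start (x,ẋ)=(-0.068300, 0.221900) → end (x,ẋ)=(0.122272, 0.776508)
phase 2: p=0.2800, T=0.296, ωT=0.924319, cosh=1.458477, sinh=1.061675; start (x,ẋ)=(0.122272, 0.776508) → end (x,ẋ)=(0.313959, 0.609604)
phase 3: p=0.4081, T=0.363, ωT=1.133540, cosh=1.714263, sinh=1.392372; start (x,ẋ)=(0.313959, 0.609604) → end (x,ẋ)=(0.518533, 0.635702)
phase 4: p=0.5823, T=0.368, ωT=1.149154, cosh=1.736213, sinh=1.419308; start (x,ẋ)=(0.518533, 0.635702) → end (x,ẋ)=(0.760521, 0.821091)
phase 5: p=0.9484, T=0.354, ωT=1.105436, cosh=1.675804, sinh=1.344737; start (x,ẋ)=(0.760521, 0.821091) → end (x,ẋ)=(0.987140, 0.587043)
phase 6: p=1.1255, T=0.360, ωT=1.124172, cosh=1.701294, sinh=1.376373; start (x,ẋ)=(0.987140, 0.587043) → end (x,ẋ)=(1.148856, 0.404062)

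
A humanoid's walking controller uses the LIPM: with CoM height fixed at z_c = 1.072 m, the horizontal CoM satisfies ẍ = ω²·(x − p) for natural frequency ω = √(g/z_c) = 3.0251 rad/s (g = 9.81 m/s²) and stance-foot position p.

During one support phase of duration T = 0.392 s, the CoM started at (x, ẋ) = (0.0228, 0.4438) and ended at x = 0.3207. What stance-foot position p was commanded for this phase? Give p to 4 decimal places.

ωT = 3.0251·0.392 = 1.185839; cosh(ωT) = 1.789461, sinh(ωT) = 1.483972
x(T) = p + (x₀−p)·cosh(ωT) + (ẋ₀/ω)·sinh(ωT) ⇒ p·(1 − cosh) = x(T) − x₀·cosh − (ẋ₀/ω)·sinh
numerator   = 0.3207 − (0.0228)·1.789461 − (0.4438/3.0251)·1.483972 = 0.062193
denominator = 1 − 1.789461 = -0.789461
p = 0.062193 / -0.789461 = -0.0788

p = -0.0788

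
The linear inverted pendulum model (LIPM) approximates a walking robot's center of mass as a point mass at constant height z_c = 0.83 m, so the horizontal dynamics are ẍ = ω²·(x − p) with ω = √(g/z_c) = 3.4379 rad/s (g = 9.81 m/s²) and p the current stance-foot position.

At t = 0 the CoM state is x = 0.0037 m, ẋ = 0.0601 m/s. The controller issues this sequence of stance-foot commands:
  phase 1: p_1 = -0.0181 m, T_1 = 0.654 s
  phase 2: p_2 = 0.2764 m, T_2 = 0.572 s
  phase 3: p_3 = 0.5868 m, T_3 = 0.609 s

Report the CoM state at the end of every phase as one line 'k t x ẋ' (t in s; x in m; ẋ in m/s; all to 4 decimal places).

phase 1: p=-0.0181, T=0.654, ωT=2.248387, cosh=4.789005, sinh=4.683436; start (x,ẋ)=(0.003700, 0.060100) → end (x,ẋ)=(0.168174, 0.638825)
phase 2: p=0.2764, T=0.572, ωT=1.966479, cosh=3.642710, sinh=3.502761; start (x,ẋ)=(0.168174, 0.638825) → end (x,ẋ)=(0.533042, 1.023785)
phase 3: p=0.5868, T=0.609, ωT=2.093681, cosh=4.118982, sinh=3.995749; start (x,ẋ)=(0.533042, 1.023785) → end (x,ẋ)=(1.555282, 3.478484)

1 0.6540 0.1682 0.6388
2 1.2260 0.5330 1.0238
3 1.8350 1.5553 3.4785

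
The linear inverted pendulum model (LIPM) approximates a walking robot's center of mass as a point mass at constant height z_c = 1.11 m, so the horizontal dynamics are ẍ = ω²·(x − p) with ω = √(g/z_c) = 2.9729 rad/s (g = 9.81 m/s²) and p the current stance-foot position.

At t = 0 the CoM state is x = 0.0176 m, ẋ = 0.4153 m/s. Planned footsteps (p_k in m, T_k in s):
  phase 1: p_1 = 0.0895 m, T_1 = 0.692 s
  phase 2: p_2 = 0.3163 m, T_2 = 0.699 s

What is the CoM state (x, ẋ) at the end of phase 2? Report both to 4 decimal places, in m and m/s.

x = 1.5134, ẋ = 3.6532

phase 1: p=0.0895, T=0.692, ωT=2.057247, cosh=3.976102, sinh=3.848296; start (x,ẋ)=(0.017600, 0.415300) → end (x,ẋ)=(0.341207, 0.828696)
phase 2: p=0.3163, T=0.699, ωT=2.078057, cosh=4.057053, sinh=3.931879; start (x,ẋ)=(0.341207, 0.828696) → end (x,ẋ)=(1.513360, 3.653203)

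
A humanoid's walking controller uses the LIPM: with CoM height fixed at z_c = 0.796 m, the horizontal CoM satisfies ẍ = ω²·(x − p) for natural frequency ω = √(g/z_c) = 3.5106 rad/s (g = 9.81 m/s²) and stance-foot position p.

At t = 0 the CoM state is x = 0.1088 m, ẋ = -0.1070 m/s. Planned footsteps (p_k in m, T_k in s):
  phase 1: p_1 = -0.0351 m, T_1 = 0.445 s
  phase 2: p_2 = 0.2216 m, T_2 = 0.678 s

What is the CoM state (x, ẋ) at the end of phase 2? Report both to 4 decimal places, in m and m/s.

phase 1: p=-0.0351, T=0.445, ωT=1.562217, cosh=2.489527, sinh=2.279856; start (x,ẋ)=(0.108800, -0.107000) → end (x,ẋ)=(0.253655, 0.885348)
phase 2: p=0.2216, T=0.678, ωT=2.380187, cosh=5.449727, sinh=5.357194; start (x,ẋ)=(0.253655, 0.885348) → end (x,ẋ)=(1.747336, 5.427760)

x = 1.7473, ẋ = 5.4278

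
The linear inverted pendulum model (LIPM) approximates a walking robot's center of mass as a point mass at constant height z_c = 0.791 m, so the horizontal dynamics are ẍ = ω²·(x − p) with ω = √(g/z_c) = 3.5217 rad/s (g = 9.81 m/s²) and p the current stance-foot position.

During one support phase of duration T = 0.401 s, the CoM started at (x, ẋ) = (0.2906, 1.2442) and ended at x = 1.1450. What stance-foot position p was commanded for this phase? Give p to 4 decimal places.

p = 0.1439

ωT = 3.5217·0.401 = 1.412202; cosh(ωT) = 2.174295, sinh(ωT) = 1.930689
x(T) = p + (x₀−p)·cosh(ωT) + (ẋ₀/ω)·sinh(ωT) ⇒ p·(1 − cosh) = x(T) − x₀·cosh − (ẋ₀/ω)·sinh
numerator   = 1.1450 − (0.2906)·2.174295 − (1.2442/3.5217)·1.930689 = -0.168953
denominator = 1 − 2.174295 = -1.174295
p = -0.168953 / -1.174295 = 0.1439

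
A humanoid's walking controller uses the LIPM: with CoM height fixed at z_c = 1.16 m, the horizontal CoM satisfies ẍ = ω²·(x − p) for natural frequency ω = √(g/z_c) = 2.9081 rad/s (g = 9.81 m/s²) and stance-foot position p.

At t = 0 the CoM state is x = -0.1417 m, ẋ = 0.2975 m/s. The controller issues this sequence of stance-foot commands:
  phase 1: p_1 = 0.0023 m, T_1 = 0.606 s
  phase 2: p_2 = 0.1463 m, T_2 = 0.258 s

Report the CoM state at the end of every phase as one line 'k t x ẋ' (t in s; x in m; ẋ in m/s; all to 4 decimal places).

phase 1: p=0.0023, T=0.606, ωT=1.762309, cosh=2.998760, sinh=2.827112; start (x,ẋ)=(-0.141700, 0.297500) → end (x,ẋ)=(-0.140307, -0.291768)
phase 2: p=0.1463, T=0.258, ωT=0.750290, cosh=1.294922, sinh=0.822692; start (x,ẋ)=(-0.140307, -0.291768) → end (x,ẋ)=(-0.307373, -1.063515)

1 0.6060 -0.1403 -0.2918
2 0.8640 -0.3074 -1.0635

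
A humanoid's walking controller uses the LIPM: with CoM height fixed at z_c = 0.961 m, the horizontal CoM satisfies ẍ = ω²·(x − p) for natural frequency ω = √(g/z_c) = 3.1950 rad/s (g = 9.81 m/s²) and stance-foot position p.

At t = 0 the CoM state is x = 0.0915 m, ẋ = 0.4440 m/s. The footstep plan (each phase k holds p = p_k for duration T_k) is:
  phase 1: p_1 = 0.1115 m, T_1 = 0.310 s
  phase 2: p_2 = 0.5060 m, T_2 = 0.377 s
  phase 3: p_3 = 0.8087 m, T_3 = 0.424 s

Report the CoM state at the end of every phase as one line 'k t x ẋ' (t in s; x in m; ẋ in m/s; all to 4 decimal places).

1 0.3100 0.2421 0.6060
2 0.6870 0.3143 -0.1780
3 1.1110 -0.3139 -3.2251

phase 1: p=0.1115, T=0.310, ωT=0.990450, cosh=1.531928, sinh=1.160518; start (x,ẋ)=(0.091500, 0.444000) → end (x,ẋ)=(0.242135, 0.606019)
phase 2: p=0.5060, T=0.377, ωT=1.204515, cosh=1.817489, sinh=1.517652; start (x,ẋ)=(0.242135, 0.606019) → end (x,ẋ)=(0.314293, -0.178020)
phase 3: p=0.8087, T=0.424, ωT=1.354680, cosh=2.066775, sinh=1.808745; start (x,ẋ)=(0.314293, -0.178020) → end (x,ẋ)=(-0.313909, -3.225078)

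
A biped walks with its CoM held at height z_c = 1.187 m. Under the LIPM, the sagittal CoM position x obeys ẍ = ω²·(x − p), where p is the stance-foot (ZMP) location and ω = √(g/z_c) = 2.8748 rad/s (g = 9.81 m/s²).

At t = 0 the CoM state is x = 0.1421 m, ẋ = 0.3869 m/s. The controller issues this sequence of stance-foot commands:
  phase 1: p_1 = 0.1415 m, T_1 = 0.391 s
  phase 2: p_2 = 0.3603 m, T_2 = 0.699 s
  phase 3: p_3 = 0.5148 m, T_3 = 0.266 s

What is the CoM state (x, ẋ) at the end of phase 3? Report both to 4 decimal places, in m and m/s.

phase 1: p=0.1415, T=0.391, ωT=1.124047, cosh=1.701122, sinh=1.376160; start (x,ẋ)=(0.142100, 0.386900) → end (x,ẋ)=(0.327729, 0.660538)
phase 2: p=0.3603, T=0.699, ωT=2.009485, cosh=3.796767, sinh=3.662709; start (x,ẋ)=(0.327729, 0.660538) → end (x,ẋ)=(1.078209, 2.164948)
phase 3: p=0.5148, T=0.266, ωT=0.764697, cosh=1.306909, sinh=0.841434; start (x,ẋ)=(1.078209, 2.164948) → end (x,ẋ)=(1.884790, 4.192251)

x = 1.8848, ẋ = 4.1923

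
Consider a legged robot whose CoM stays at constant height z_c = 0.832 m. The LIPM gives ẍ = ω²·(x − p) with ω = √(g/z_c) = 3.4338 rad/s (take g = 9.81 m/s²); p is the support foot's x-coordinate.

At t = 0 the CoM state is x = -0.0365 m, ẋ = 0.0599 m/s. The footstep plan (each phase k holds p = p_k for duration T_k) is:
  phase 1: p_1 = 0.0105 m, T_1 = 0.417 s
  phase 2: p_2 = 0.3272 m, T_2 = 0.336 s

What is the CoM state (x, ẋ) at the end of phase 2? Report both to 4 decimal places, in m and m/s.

phase 1: p=0.0105, T=0.417, ωT=1.431895, cosh=2.212740, sinh=1.973884; start (x,ẋ)=(-0.036500, 0.059900) → end (x,ẋ)=(-0.059066, -0.186019)
phase 2: p=0.3272, T=0.336, ωT=1.153757, cosh=1.742765, sinh=1.427315; start (x,ẋ)=(-0.059066, -0.186019) → end (x,ẋ)=(-0.423292, -2.217321)

x = -0.4233, ẋ = -2.2173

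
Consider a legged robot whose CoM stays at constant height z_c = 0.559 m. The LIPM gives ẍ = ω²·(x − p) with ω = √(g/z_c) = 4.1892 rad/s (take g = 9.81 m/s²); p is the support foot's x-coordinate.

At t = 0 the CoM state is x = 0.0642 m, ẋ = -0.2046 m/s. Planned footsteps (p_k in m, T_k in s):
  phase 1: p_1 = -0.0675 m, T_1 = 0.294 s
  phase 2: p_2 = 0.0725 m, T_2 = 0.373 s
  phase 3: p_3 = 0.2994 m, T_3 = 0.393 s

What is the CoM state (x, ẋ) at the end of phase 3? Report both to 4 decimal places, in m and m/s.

x = 1.4687, ẋ = 5.0963

phase 1: p=-0.0675, T=0.294, ωT=1.231625, cosh=1.859305, sinh=1.567487; start (x,ẋ)=(0.064200, -0.204600) → end (x,ẋ)=(0.100815, 0.484397)
phase 2: p=0.0725, T=0.373, ωT=1.562572, cosh=2.490336, sinh=2.280739; start (x,ẋ)=(0.100815, 0.484397) → end (x,ẋ)=(0.406734, 1.476841)
phase 3: p=0.2994, T=0.393, ωT=1.646356, cosh=2.690395, sinh=2.497643; start (x,ẋ)=(0.406734, 1.476841) → end (x,ẋ)=(1.468680, 5.096341)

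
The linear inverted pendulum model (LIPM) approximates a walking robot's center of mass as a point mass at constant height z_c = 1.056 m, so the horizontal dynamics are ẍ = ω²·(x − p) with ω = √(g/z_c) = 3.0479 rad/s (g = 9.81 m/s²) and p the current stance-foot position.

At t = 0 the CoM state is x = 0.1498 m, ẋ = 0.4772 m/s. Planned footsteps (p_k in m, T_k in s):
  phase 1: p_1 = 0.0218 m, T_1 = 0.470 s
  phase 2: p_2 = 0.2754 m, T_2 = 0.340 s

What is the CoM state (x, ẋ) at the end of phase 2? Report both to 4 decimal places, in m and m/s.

phase 1: p=0.0218, T=0.470, ωT=1.432513, cosh=2.213961, sinh=1.975253; start (x,ẋ)=(0.149800, 0.477200) → end (x,ẋ)=(0.614446, 1.827110)
phase 2: p=0.2754, T=0.340, ωT=1.036286, cosh=1.586749, sinh=1.231979; start (x,ẋ)=(0.614446, 1.827110) → end (x,ẋ)=(1.551910, 4.172266)

x = 1.5519, ẋ = 4.1723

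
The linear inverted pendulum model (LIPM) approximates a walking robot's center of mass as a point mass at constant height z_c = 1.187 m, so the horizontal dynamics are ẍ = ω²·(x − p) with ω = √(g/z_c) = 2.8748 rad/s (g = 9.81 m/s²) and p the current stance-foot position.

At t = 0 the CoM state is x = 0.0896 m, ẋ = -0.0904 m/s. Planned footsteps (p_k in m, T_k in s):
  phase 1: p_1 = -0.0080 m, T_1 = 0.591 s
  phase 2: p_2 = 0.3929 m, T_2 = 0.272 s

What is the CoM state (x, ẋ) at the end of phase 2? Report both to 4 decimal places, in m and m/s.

phase 1: p=-0.0080, T=0.591, ωT=1.699007, cosh=2.825689, sinh=2.642824; start (x,ẋ)=(0.089600, -0.090400) → end (x,ẋ)=(0.184682, 0.486083)
phase 2: p=0.3929, T=0.272, ωT=0.781946, cosh=1.321618, sinh=0.864103; start (x,ẋ)=(0.184682, 0.486083) → end (x,ẋ)=(0.263821, 0.125176)

x = 0.2638, ẋ = 0.1252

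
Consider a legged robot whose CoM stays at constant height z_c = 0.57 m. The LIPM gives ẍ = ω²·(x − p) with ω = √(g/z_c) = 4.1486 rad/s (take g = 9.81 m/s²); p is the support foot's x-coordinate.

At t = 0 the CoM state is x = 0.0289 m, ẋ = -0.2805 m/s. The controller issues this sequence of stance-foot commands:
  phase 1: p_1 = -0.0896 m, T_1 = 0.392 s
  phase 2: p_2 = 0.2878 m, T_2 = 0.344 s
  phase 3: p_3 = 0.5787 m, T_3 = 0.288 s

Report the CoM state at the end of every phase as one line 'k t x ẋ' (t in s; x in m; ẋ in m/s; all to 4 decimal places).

1 0.3920 0.0581 0.4608
2 0.7360 -0.0003 -0.8558
3 1.0240 -0.7746 -5.1461

phase 1: p=-0.0896, T=0.392, ωT=1.626251, cosh=2.640721, sinh=2.444056; start (x,ẋ)=(0.028900, -0.280500) → end (x,ẋ)=(0.058075, 0.460798)
phase 2: p=0.2878, T=0.344, ωT=1.427118, cosh=2.203337, sinh=1.963338; start (x,ẋ)=(0.058075, 0.460798) → end (x,ẋ)=(-0.000287, -0.855840)
phase 3: p=0.5787, T=0.288, ωT=1.194797, cosh=1.802826, sinh=1.500061; start (x,ẋ)=(-0.000287, -0.855840) → end (x,ẋ)=(-0.774570, -5.146057)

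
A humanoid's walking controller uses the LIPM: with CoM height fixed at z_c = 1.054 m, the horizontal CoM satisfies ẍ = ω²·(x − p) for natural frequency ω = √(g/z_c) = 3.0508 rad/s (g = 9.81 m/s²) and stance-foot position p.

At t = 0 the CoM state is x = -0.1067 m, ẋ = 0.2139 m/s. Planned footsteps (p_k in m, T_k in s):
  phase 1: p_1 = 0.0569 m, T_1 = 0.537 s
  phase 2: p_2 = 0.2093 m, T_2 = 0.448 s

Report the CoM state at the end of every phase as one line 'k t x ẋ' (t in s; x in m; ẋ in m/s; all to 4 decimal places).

1 0.5370 -0.2064 -0.6646
2 0.9850 -1.0584 -3.7137

phase 1: p=0.0569, T=0.537, ωT=1.638280, cosh=2.670311, sinh=2.475997; start (x,ẋ)=(-0.106700, 0.213900) → end (x,ẋ)=(-0.206364, -0.664618)
phase 2: p=0.2093, T=0.448, ωT=1.366758, cosh=2.088773, sinh=1.833841; start (x,ẋ)=(-0.206364, -0.664618) → end (x,ẋ)=(-1.058430, -3.713743)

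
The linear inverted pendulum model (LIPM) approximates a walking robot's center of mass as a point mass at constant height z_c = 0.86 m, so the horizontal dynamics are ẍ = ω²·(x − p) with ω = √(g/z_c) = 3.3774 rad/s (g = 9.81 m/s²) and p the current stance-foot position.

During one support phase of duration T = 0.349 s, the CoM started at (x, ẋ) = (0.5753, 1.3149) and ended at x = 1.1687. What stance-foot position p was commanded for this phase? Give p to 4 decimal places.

ωT = 3.3774·0.349 = 1.178713; cosh(ωT) = 1.778931, sinh(ωT) = 1.471256
x(T) = p + (x₀−p)·cosh(ωT) + (ẋ₀/ω)·sinh(ωT) ⇒ p·(1 − cosh) = x(T) − x₀·cosh − (ẋ₀/ω)·sinh
numerator   = 1.1687 − (0.5753)·1.778931 − (1.3149/3.3774)·1.471256 = -0.427513
denominator = 1 − 1.778931 = -0.778931
p = -0.427513 / -0.778931 = 0.5488

p = 0.5488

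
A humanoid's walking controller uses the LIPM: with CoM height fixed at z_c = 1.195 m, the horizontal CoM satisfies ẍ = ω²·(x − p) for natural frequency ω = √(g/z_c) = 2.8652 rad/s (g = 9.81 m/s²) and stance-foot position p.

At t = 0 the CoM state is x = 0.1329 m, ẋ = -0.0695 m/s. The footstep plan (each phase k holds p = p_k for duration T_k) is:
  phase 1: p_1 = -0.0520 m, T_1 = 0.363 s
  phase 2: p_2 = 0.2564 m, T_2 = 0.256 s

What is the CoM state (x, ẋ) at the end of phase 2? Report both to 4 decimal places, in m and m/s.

x = 0.3522, ẋ = 0.5972

phase 1: p=-0.0520, T=0.363, ωT=1.040068, cosh=1.591420, sinh=1.237989; start (x,ẋ)=(0.132900, -0.069500) → end (x,ẋ)=(0.212224, 0.545252)
phase 2: p=0.2564, T=0.256, ωT=0.733491, cosh=1.281284, sinh=0.801054; start (x,ẋ)=(0.212224, 0.545252) → end (x,ẋ)=(0.352240, 0.597231)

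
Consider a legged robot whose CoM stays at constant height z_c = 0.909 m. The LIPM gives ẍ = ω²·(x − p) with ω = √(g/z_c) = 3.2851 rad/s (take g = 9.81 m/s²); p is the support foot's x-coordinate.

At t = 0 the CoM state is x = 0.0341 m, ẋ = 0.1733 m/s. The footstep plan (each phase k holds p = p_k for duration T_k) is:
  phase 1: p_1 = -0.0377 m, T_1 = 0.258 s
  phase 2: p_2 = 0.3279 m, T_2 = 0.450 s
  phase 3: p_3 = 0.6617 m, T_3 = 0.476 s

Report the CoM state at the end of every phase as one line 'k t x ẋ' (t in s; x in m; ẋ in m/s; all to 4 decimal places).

1 0.2580 0.1117 0.4641
2 0.7080 0.1229 -0.4057
3 1.1840 -0.9634 -5.0531

phase 1: p=-0.0377, T=0.258, ωT=0.847556, cosh=1.381198, sinh=0.952737; start (x,ẋ)=(0.034100, 0.173300) → end (x,ẋ)=(0.111730, 0.464084)
phase 2: p=0.3279, T=0.450, ωT=1.478295, cosh=2.306744, sinh=2.078718; start (x,ẋ)=(0.111730, 0.464084) → end (x,ẋ)=(0.122910, -0.405657)
phase 3: p=0.6617, T=0.476, ωT=1.563708, cosh=2.492928, sinh=2.283570; start (x,ẋ)=(0.122910, -0.405657) → end (x,ẋ)=(-0.963448, -5.053142)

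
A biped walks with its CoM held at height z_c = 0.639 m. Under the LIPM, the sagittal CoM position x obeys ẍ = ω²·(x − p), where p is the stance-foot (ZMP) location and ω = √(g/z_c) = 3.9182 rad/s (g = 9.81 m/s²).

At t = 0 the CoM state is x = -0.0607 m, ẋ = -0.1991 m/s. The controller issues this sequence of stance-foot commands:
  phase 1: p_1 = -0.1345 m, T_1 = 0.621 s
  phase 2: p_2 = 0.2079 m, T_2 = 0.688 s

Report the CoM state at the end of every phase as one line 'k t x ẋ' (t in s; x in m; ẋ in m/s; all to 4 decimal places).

phase 1: p=-0.1345, T=0.621, ωT=2.433202, cosh=5.741535, sinh=5.653779; start (x,ẋ)=(-0.060700, -0.199100) → end (x,ẋ)=(0.001933, 0.491725)
phase 2: p=0.2079, T=0.688, ωT=2.695722, cosh=7.441850, sinh=7.374356; start (x,ẋ)=(0.001933, 0.491725) → end (x,ẋ)=(-0.399409, -2.291900)

1 0.6210 0.0019 0.4917
2 1.3090 -0.3994 -2.2919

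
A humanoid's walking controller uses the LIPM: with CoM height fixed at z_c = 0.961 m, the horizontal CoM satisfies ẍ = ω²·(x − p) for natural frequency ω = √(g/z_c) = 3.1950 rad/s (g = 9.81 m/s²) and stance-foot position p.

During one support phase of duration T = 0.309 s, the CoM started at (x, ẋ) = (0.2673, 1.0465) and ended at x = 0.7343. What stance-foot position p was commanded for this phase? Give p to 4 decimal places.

p = 0.0998

ωT = 3.1950·0.309 = 0.987255; cosh(ωT) = 1.528228, sinh(ωT) = 1.155630
x(T) = p + (x₀−p)·cosh(ωT) + (ẋ₀/ω)·sinh(ωT) ⇒ p·(1 − cosh) = x(T) − x₀·cosh − (ẋ₀/ω)·sinh
numerator   = 0.7343 − (0.2673)·1.528228 − (1.0465/3.1950)·1.155630 = -0.052714
denominator = 1 − 1.528228 = -0.528228
p = -0.052714 / -0.528228 = 0.0998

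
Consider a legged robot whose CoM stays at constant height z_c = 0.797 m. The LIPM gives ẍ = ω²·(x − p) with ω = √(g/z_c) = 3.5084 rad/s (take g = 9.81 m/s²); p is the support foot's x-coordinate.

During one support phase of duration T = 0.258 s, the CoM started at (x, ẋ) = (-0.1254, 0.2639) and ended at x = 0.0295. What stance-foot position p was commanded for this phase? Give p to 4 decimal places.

p = -0.3013

ωT = 3.5084·0.258 = 0.905167; cosh(ωT) = 1.438410, sinh(ωT) = 1.033936
x(T) = p + (x₀−p)·cosh(ωT) + (ẋ₀/ω)·sinh(ωT) ⇒ p·(1 − cosh) = x(T) − x₀·cosh − (ẋ₀/ω)·sinh
numerator   = 0.0295 − (-0.1254)·1.438410 − (0.2639/3.5084)·1.033936 = 0.132104
denominator = 1 − 1.438410 = -0.438410
p = 0.132104 / -0.438410 = -0.3013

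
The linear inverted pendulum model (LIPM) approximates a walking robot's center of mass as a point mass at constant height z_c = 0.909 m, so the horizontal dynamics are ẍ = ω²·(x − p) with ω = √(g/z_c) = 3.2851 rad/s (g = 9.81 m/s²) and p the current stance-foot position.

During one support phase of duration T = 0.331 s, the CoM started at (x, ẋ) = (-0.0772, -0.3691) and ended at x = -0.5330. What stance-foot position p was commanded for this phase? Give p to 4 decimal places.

ωT = 3.2851·0.331 = 1.087368; cosh(ωT) = 1.651779, sinh(ωT) = 1.314677
x(T) = p + (x₀−p)·cosh(ωT) + (ẋ₀/ω)·sinh(ωT) ⇒ p·(1 − cosh) = x(T) − x₀·cosh − (ẋ₀/ω)·sinh
numerator   = -0.5330 − (-0.0772)·1.651779 − (-0.3691/3.2851)·1.314677 = -0.257771
denominator = 1 − 1.651779 = -0.651779
p = -0.257771 / -0.651779 = 0.3955

p = 0.3955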